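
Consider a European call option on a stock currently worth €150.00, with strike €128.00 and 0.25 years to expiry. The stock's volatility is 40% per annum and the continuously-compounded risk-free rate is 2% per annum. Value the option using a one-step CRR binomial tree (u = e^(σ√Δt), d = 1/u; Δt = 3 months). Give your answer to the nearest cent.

€25.41

CRR parameters: u = e^(σ√Δt) = e^(0.4·√0.25) = 1.2214, d = 1/u = 0.8187
Per-period rate: rΔt = 0.02·0.25 = 0.005, so R = e^0.005 = 1.0050
Risk-neutral probability p = (e^0.005 − 0.8187)/(1.2214 − 0.8187) = 0.1863/0.4027 = 0.4626
Terminal stock prices: S_u = 183.2, S_d = 122.8
Terminal payoffs (S − K): max(55.21, 0) = 55.21, max(-5.19, 0) = 0
Node 0 (S = 150): V_0 = e^(−0.005)·[0.4626·55.2104 + 0.5374·0.0000] = 25.4137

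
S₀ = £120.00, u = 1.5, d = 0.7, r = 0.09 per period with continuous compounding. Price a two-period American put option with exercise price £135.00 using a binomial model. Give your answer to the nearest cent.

Risk-neutral probability p = (e^0.09 − 0.7)/(1.5 − 0.7) = 0.3942/0.8000 = 0.4927
Terminal stock prices: S_uu = 270, S_ud = 126, S_dd = 58.8
Terminal payoffs (K − S): max(-135, 0) = 0, max(9, 0) = 9, max(76.2, 0) = 76.2
Node u (S = 180): continuation = e^(−0.09)·[0.4927·0.0000 + 0.5073·9.0000] = 4.1726; exercise value = 0.0000 ≤ continuation, so V_u = 4.1726
Node d (S = 84): continuation = e^(−0.09)·[0.4927·9.0000 + 0.5073·76.2000] = 39.3807; exercise value = 51.0000 > continuation, so V_d = 51.0000 (exercise)
Node 0 (S = 120): continuation = e^(−0.09)·[0.4927·4.1726 + 0.5073·51.0000] = 25.5236; exercise value = 15.0000 ≤ continuation, so V_0 = 25.5236

£25.52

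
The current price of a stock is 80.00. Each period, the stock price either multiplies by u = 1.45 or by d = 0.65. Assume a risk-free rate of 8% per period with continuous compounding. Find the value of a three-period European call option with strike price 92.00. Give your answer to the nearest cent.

24.48

Risk-neutral probability p = (e^0.08 − 0.65)/(1.45 − 0.65) = 0.4333/0.8000 = 0.5416
Terminal stock prices: S_uuu = 243.9, S_uud = 109.3, S_udd = 49.01, S_ddd = 21.97
Terminal payoffs (S − K): max(151.9, 0) = 151.9, max(17.33, 0) = 17.33, max(-42.99, 0) = 0, max(-70.03, 0) = 0
Node uu (S = 168.2): V_uu = e^(−0.08)·[0.5416·151.8900 + 0.4584·17.3300] = 83.2733
Node ud (S = 75.4): V_ud = e^(−0.08)·[0.5416·17.3300 + 0.4584·0.0000] = 8.6644
Node dd (S = 33.8): V_dd = e^(−0.08)·[0.5416·0.0000 + 0.4584·0.0000] = 0.0000
Node u (S = 116): V_u = e^(−0.08)·[0.5416·83.2733 + 0.4584·8.6644] = 45.3003
Node d (S = 52): V_d = e^(−0.08)·[0.5416·8.6644 + 0.4584·0.0000] = 4.3319
Node 0 (S = 80): V_0 = e^(−0.08)·[0.5416·45.3003 + 0.4584·4.3319] = 24.4818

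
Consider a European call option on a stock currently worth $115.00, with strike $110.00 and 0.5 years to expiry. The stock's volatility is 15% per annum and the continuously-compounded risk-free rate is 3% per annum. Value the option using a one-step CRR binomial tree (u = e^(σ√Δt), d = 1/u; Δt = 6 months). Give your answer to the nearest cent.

CRR parameters: u = e^(σ√Δt) = e^(0.15·√0.5) = 1.1119, d = 1/u = 0.8994
Per-period rate: rΔt = 0.03·0.5 = 0.015, so R = e^0.015 = 1.0151
Risk-neutral probability p = (e^0.015 − 0.8994)/(1.1119 − 0.8994) = 0.1157/0.2125 = 0.5446
Terminal stock prices: S_u = 127.9, S_d = 103.4
Terminal payoffs (S − K): max(17.87, 0) = 17.87, max(-6.573, 0) = 0
Node 0 (S = 115): V_0 = e^(−0.015)·[0.5446·17.8680 + 0.4554·0.0000] = 9.5863

$9.59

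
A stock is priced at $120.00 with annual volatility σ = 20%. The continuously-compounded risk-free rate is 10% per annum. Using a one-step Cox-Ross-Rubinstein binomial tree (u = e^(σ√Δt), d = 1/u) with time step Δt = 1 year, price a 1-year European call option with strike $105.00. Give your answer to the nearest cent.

$26.76

CRR parameters: u = e^(σ√Δt) = e^(0.2·√1) = 1.2214, d = 1/u = 0.8187
Per-period rate: rΔt = 0.1·1 = 0.1, so R = e^0.1 = 1.1052
Risk-neutral probability p = (e^0.1 − 0.8187)/(1.2214 − 0.8187) = 0.2864/0.4027 = 0.7113
Terminal stock prices: S_u = 146.6, S_d = 98.25
Terminal payoffs (S − K): max(41.57, 0) = 41.57, max(-6.752, 0) = 0
Node 0 (S = 120): V_0 = e^(−0.1)·[0.7113·41.5683 + 0.2887·0.0000] = 26.7557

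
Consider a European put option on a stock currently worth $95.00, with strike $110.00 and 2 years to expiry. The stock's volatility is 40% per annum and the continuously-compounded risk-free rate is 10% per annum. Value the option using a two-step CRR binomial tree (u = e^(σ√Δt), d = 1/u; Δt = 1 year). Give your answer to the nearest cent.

CRR parameters: u = e^(σ√Δt) = e^(0.4·√1) = 1.4918, d = 1/u = 0.6703
Per-period rate: rΔt = 0.1·1 = 0.1, so R = e^0.1 = 1.1052
Risk-neutral probability p = (e^0.1 − 0.6703)/(1.4918 − 0.6703) = 0.4349/0.8215 = 0.5293
Terminal stock prices: S_uu = 211.4, S_ud = 95, S_dd = 42.69
Terminal payoffs (K − S): max(-101.4, 0) = 0, max(15, 0) = 15, max(67.31, 0) = 67.31
Node u (S = 141.7): V_u = e^(−0.1)·[0.5293·0.0000 + 0.4707·15.0000] = 6.3881
Node d (S = 63.68): V_d = e^(−0.1)·[0.5293·15.0000 + 0.4707·67.3137] = 35.8517
Node 0 (S = 95): V_0 = e^(−0.1)·[0.5293·6.3881 + 0.4707·35.8517] = 18.3280

$18.33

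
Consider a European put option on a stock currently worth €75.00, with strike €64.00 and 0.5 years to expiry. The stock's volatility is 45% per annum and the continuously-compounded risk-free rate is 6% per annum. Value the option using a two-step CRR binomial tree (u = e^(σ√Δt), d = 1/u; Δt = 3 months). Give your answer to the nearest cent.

CRR parameters: u = e^(σ√Δt) = e^(0.45·√0.25) = 1.2523, d = 1/u = 0.7985
Per-period rate: rΔt = 0.06·0.25 = 0.015, so R = e^0.015 = 1.0151
Risk-neutral probability p = (e^0.015 − 0.7985)/(1.2523 − 0.7985) = 0.2166/0.4538 = 0.4773
Terminal stock prices: S_uu = 117.6, S_ud = 75, S_dd = 47.82
Terminal payoffs (K − S): max(-53.62, 0) = 0, max(-11, 0) = 0, max(16.18, 0) = 16.18
Node u (S = 93.92): V_u = e^(−0.015)·[0.4773·0.0000 + 0.5227·0.0000] = 0.0000
Node d (S = 59.89): V_d = e^(−0.015)·[0.4773·0.0000 + 0.5227·16.1779] = 8.3305
Node 0 (S = 75): V_0 = e^(−0.015)·[0.4773·0.0000 + 0.5227·8.3305] = 4.2896

€4.29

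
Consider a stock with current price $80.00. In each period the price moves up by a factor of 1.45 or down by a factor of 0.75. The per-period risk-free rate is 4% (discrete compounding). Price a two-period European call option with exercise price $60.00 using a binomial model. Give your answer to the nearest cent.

$29.28

Risk-neutral probability p = (1 + 0.04 − 0.75)/(1.45 − 0.75) = 0.2900/0.7000 = 0.4143
Terminal stock prices: S_uu = 168.2, S_ud = 87, S_dd = 45
Terminal payoffs (S − K): max(108.2, 0) = 108.2, max(27, 0) = 27, max(-15, 0) = 0
Node u (S = 116): V_u = 1/1.04·[0.4143·108.2000 + 0.5857·27.0000] = 58.3077
Node d (S = 60): V_d = 1/1.04·[0.4143·27.0000 + 0.5857·0.0000] = 10.7555
Node 0 (S = 80): V_0 = 1/1.04·[0.4143·58.3077 + 0.5857·10.7555] = 29.2843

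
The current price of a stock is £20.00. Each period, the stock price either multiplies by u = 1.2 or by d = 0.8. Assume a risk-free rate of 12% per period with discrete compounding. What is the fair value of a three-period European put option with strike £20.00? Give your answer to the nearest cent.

Risk-neutral probability p = (1 + 0.12 − 0.8)/(1.2 − 0.8) = 0.3200/0.4000 = 0.8000
Terminal stock prices: S_uuu = 34.56, S_uud = 23.04, S_udd = 15.36, S_ddd = 10.24
Terminal payoffs (K − S): max(-14.56, 0) = 0, max(-3.04, 0) = 0, max(4.64, 0) = 4.64, max(9.76, 0) = 9.76
Node uu (S = 28.8): V_uu = 1/1.12·[0.8000·0.0000 + 0.2000·0.0000] = 0.0000
Node ud (S = 19.2): V_ud = 1/1.12·[0.8000·0.0000 + 0.2000·4.6400] = 0.8286
Node dd (S = 12.8): V_dd = 1/1.12·[0.8000·4.6400 + 0.2000·9.7600] = 5.0571
Node u (S = 24): V_u = 1/1.12·[0.8000·0.0000 + 0.2000·0.8286] = 0.1480
Node d (S = 16): V_d = 1/1.12·[0.8000·0.8286 + 0.2000·5.0571] = 1.4949
Node 0 (S = 20): V_0 = 1/1.12·[0.8000·0.1480 + 0.2000·1.4949] = 0.3726

£0.37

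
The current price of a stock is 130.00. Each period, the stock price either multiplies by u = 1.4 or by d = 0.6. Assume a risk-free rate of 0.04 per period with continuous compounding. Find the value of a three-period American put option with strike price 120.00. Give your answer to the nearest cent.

Risk-neutral probability p = (e^0.04 − 0.6)/(1.4 − 0.6) = 0.4408/0.8000 = 0.5510
Terminal stock prices: S_uuu = 356.7, S_uud = 152.9, S_udd = 65.52, S_ddd = 28.08
Terminal payoffs (K − S): max(-236.7, 0) = 0, max(-32.88, 0) = 0, max(54.48, 0) = 54.48, max(91.92, 0) = 91.92
Node uu (S = 254.8): continuation = e^(−0.04)·[0.5510·0.0000 + 0.4490·0.0000] = 0.0000; exercise value = 0.0000 ≤ continuation, so V_uu = 0.0000
Node ud (S = 109.2): continuation = e^(−0.04)·[0.5510·0.0000 + 0.4490·54.4800] = 23.5017; exercise value = 10.8000 ≤ continuation, so V_ud = 23.5017
Node dd (S = 46.8): continuation = e^(−0.04)·[0.5510·54.4800 + 0.4490·91.9200] = 68.4947; exercise value = 73.2000 > continuation, so V_dd = 73.2000 (exercise)
Node u (S = 182): continuation = e^(−0.04)·[0.5510·0.0000 + 0.4490·23.5017] = 10.1382; exercise value = 0.0000 ≤ continuation, so V_u = 10.1382
Node d (S = 78): continuation = e^(−0.04)·[0.5510·23.5017 + 0.4490·73.2000] = 44.0191; exercise value = 42.0000 ≤ continuation, so V_d = 44.0191
Node 0 (S = 130): continuation = e^(−0.04)·[0.5510·10.1382 + 0.4490·44.0191] = 24.3563; exercise value = 0.0000 ≤ continuation, so V_0 = 24.3563

24.36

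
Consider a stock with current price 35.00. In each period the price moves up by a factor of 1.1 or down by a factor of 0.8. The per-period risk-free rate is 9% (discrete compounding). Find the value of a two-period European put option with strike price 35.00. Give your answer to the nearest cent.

Risk-neutral probability p = (1 + 0.09 − 0.8)/(1.1 − 0.8) = 0.2900/0.3000 = 0.9667
Terminal stock prices: S_uu = 42.35, S_ud = 30.8, S_dd = 22.4
Terminal payoffs (K − S): max(-7.35, 0) = 0, max(4.2, 0) = 4.2, max(12.6, 0) = 12.6
Node u (S = 38.5): V_u = 1/1.09·[0.9667·0.0000 + 0.0333·4.2000] = 0.1284
Node d (S = 28): V_d = 1/1.09·[0.9667·4.2000 + 0.0333·12.6000] = 4.1101
Node 0 (S = 35): V_0 = 1/1.09·[0.9667·0.1284 + 0.0333·4.1101] = 0.2396

0.24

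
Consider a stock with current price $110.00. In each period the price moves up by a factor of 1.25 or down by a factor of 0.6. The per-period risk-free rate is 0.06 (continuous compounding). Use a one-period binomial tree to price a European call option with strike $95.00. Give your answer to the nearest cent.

Risk-neutral probability p = (e^0.06 − 0.6)/(1.25 − 0.6) = 0.4618/0.6500 = 0.7105
Terminal stock prices: S_u = 137.5, S_d = 66
Terminal payoffs (S − K): max(42.5, 0) = 42.5, max(-29, 0) = 0
Node 0 (S = 110): V_0 = e^(−0.06)·[0.7105·42.5000 + 0.2895·0.0000] = 28.4385

$28.44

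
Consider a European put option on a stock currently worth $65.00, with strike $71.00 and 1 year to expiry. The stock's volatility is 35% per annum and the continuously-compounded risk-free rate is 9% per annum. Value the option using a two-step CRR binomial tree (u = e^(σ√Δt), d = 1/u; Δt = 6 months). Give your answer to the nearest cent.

CRR parameters: u = e^(σ√Δt) = e^(0.35·√0.5) = 1.2808, d = 1/u = 0.7808
Per-period rate: rΔt = 0.09·0.5 = 0.045, so R = e^0.045 = 1.0460
Risk-neutral probability p = (e^0.045 − 0.7808)/(1.2808 − 0.7808) = 0.2653/0.5000 = 0.5305
Terminal stock prices: S_uu = 106.6, S_ud = 65, S_dd = 39.62
Terminal payoffs (K − S): max(-35.63, 0) = 0, max(6, 0) = 6, max(31.38, 0) = 31.38
Node u (S = 83.25): V_u = e^(−0.045)·[0.5305·0.0000 + 0.4695·6.0000] = 2.6931
Node d (S = 50.75): V_d = e^(−0.045)·[0.5305·6.0000 + 0.4695·31.3769] = 17.1264
Node 0 (S = 65): V_0 = e^(−0.045)·[0.5305·2.6931 + 0.4695·17.1264] = 9.0530

$9.05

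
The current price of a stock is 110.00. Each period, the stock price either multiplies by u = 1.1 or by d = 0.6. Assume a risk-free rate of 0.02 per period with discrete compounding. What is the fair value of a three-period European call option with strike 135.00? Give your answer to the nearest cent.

6.37

Risk-neutral probability p = (1 + 0.02 − 0.6)/(1.1 − 0.6) = 0.4200/0.5000 = 0.8400
Terminal stock prices: S_uuu = 146.4, S_uud = 79.86, S_udd = 43.56, S_ddd = 23.76
Terminal payoffs (S − K): max(11.41, 0) = 11.41, max(-55.14, 0) = 0, max(-91.44, 0) = 0, max(-111.2, 0) = 0
Node uu (S = 133.1): V_uu = 1/1.02·[0.8400·11.4100 + 0.1600·0.0000] = 9.3965
Node ud (S = 72.6): V_ud = 1/1.02·[0.8400·0.0000 + 0.1600·0.0000] = 0.0000
Node dd (S = 39.6): V_dd = 1/1.02·[0.8400·0.0000 + 0.1600·0.0000] = 0.0000
Node u (S = 121): V_u = 1/1.02·[0.8400·9.3965 + 0.1600·0.0000] = 7.7383
Node d (S = 66): V_d = 1/1.02·[0.8400·0.0000 + 0.1600·0.0000] = 0.0000
Node 0 (S = 110): V_0 = 1/1.02·[0.8400·7.7383 + 0.1600·0.0000] = 6.3727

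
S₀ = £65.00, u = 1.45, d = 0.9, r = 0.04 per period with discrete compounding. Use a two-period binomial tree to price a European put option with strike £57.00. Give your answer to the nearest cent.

£2.23

Risk-neutral probability p = (1 + 0.04 − 0.9)/(1.45 − 0.9) = 0.1400/0.5500 = 0.2545
Terminal stock prices: S_uu = 136.7, S_ud = 84.83, S_dd = 52.65
Terminal payoffs (K − S): max(-79.66, 0) = 0, max(-27.83, 0) = 0, max(4.35, 0) = 4.35
Node u (S = 94.25): V_u = 1/1.04·[0.2545·0.0000 + 0.7455·0.0000] = 0.0000
Node d (S = 58.5): V_d = 1/1.04·[0.2545·0.0000 + 0.7455·4.3500] = 3.1180
Node 0 (S = 65): V_0 = 1/1.04·[0.2545·0.0000 + 0.7455·3.1180] = 2.2349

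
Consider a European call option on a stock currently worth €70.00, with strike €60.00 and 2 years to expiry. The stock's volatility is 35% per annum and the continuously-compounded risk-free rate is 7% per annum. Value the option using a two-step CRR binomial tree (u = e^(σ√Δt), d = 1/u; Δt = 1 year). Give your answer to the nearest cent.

€23.00

CRR parameters: u = e^(σ√Δt) = e^(0.35·√1) = 1.4191, d = 1/u = 0.7047
Per-period rate: rΔt = 0.07·1 = 0.07, so R = e^0.07 = 1.0725
Risk-neutral probability p = (e^0.07 − 0.7047)/(1.4191 − 0.7047) = 0.3678/0.7144 = 0.5149
Terminal stock prices: S_uu = 141, S_ud = 70, S_dd = 34.76
Terminal payoffs (S − K): max(80.96, 0) = 80.96, max(10, 0) = 10, max(-25.24, 0) = 0
Node u (S = 99.33): V_u = e^(−0.07)·[0.5149·80.9627 + 0.4851·10.0000] = 43.3911
Node d (S = 49.33): V_d = e^(−0.07)·[0.5149·10.0000 + 0.4851·0.0000] = 4.8007
Node 0 (S = 70): V_0 = e^(−0.07)·[0.5149·43.3911 + 0.4851·4.8007] = 23.0023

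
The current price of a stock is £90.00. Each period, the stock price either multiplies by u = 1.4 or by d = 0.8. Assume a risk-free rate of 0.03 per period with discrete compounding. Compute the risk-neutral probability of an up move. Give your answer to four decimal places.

p = 0.3833

Risk-neutral probability p = (1 + 0.03 − 0.8)/(1.4 − 0.8) = 0.2300/0.6000 = 0.3833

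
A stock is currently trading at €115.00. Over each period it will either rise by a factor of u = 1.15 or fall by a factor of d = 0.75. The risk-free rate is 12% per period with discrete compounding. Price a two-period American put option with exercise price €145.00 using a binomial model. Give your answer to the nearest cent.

Risk-neutral probability p = (1 + 0.12 − 0.75)/(1.15 − 0.75) = 0.3700/0.4000 = 0.9250
Terminal stock prices: S_uu = 152.1, S_ud = 99.19, S_dd = 64.69
Terminal payoffs (K − S): max(-7.087, 0) = 0, max(45.81, 0) = 45.81, max(80.31, 0) = 80.31
Node u (S = 132.2): continuation = 1/1.12·[0.9250·0.0000 + 0.0750·45.8125] = 3.0678; exercise value = 12.7500 > continuation, so V_u = 12.7500 (exercise)
Node d (S = 86.25): continuation = 1/1.12·[0.9250·45.8125 + 0.0750·80.3125] = 43.2143; exercise value = 58.7500 > continuation, so V_d = 58.7500 (exercise)
Node 0 (S = 115): continuation = 1/1.12·[0.9250·12.7500 + 0.0750·58.7500] = 14.4643; exercise value = 30.0000 > continuation, so V_0 = 30.0000 (exercise)

€30.00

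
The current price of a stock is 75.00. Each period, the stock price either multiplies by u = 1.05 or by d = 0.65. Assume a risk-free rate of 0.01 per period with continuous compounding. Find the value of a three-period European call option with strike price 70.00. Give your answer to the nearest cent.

11.91

Risk-neutral probability p = (e^0.01 − 0.65)/(1.05 − 0.65) = 0.3601/0.4000 = 0.9001
Terminal stock prices: S_uuu = 86.82, S_uud = 53.75, S_udd = 33.27, S_ddd = 20.6
Terminal payoffs (S − K): max(16.82, 0) = 16.82, max(-16.25, 0) = 0, max(-36.73, 0) = 0, max(-49.4, 0) = 0
Node uu (S = 82.69): V_uu = e^(−0.01)·[0.9001·16.8219 + 0.0999·0.0000] = 14.9911
Node ud (S = 51.19): V_ud = e^(−0.01)·[0.9001·0.0000 + 0.0999·0.0000] = 0.0000
Node dd (S = 31.69): V_dd = e^(−0.01)·[0.9001·0.0000 + 0.0999·0.0000] = 0.0000
Node u (S = 78.75): V_u = e^(−0.01)·[0.9001·14.9911 + 0.0999·0.0000] = 13.3596
Node d (S = 48.75): V_d = e^(−0.01)·[0.9001·0.0000 + 0.0999·0.0000] = 0.0000
Node 0 (S = 75): V_0 = e^(−0.01)·[0.9001·13.3596 + 0.0999·0.0000] = 11.9057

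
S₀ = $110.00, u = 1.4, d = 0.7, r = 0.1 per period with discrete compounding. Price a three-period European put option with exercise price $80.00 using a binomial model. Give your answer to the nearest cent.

$3.57

Risk-neutral probability p = (1 + 0.1 − 0.7)/(1.4 − 0.7) = 0.4000/0.7000 = 0.5714
Terminal stock prices: S_uuu = 301.8, S_uud = 150.9, S_udd = 75.46, S_ddd = 37.73
Terminal payoffs (K − S): max(-221.8, 0) = 0, max(-70.92, 0) = 0, max(4.54, 0) = 4.54, max(42.27, 0) = 42.27
Node uu (S = 215.6): V_uu = 1/1.1·[0.5714·0.0000 + 0.4286·0.0000] = 0.0000
Node ud (S = 107.8): V_ud = 1/1.1·[0.5714·0.0000 + 0.4286·4.5400] = 1.7688
Node dd (S = 53.9): V_dd = 1/1.1·[0.5714·4.5400 + 0.4286·42.2700] = 18.8273
Node u (S = 154): V_u = 1/1.1·[0.5714·0.0000 + 0.4286·1.7688] = 0.6892
Node d (S = 77): V_d = 1/1.1·[0.5714·1.7688 + 0.4286·18.8273] = 8.2542
Node 0 (S = 110): V_0 = 1/1.1·[0.5714·0.6892 + 0.4286·8.2542] = 3.5739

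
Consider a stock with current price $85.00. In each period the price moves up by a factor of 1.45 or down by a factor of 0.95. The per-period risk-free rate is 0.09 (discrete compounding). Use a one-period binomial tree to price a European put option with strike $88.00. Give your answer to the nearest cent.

$4.79

Risk-neutral probability p = (1 + 0.09 − 0.95)/(1.45 − 0.95) = 0.1400/0.5000 = 0.2800
Terminal stock prices: S_u = 123.2, S_d = 80.75
Terminal payoffs (K − S): max(-35.25, 0) = 0, max(7.25, 0) = 7.25
Node 0 (S = 85): V_0 = 1/1.09·[0.2800·0.0000 + 0.7200·7.2500] = 4.7890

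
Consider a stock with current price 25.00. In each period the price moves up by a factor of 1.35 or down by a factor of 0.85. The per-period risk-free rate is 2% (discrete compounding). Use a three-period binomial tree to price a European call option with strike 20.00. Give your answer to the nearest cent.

7.41

Risk-neutral probability p = (1 + 0.02 − 0.85)/(1.35 − 0.85) = 0.1700/0.5000 = 0.3400
Terminal stock prices: S_uuu = 61.51, S_uud = 38.73, S_udd = 24.38, S_ddd = 15.35
Terminal payoffs (S − K): max(41.51, 0) = 41.51, max(18.73, 0) = 18.73, max(4.384, 0) = 4.384, max(-4.647, 0) = 0
Node uu (S = 45.56): V_uu = 1/1.02·[0.3400·41.5094 + 0.6600·18.7281] = 25.9547
Node ud (S = 28.69): V_ud = 1/1.02·[0.3400·18.7281 + 0.6600·4.3844] = 9.0797
Node dd (S = 18.06): V_dd = 1/1.02·[0.3400·4.3844 + 0.6600·0.0000] = 1.4615
Node u (S = 33.75): V_u = 1/1.02·[0.3400·25.9547 + 0.6600·9.0797] = 14.5266
Node d (S = 21.25): V_d = 1/1.02·[0.3400·9.0797 + 0.6600·1.4615] = 3.9722
Node 0 (S = 25): V_0 = 1/1.02·[0.3400·14.5266 + 0.6600·3.9722] = 7.4125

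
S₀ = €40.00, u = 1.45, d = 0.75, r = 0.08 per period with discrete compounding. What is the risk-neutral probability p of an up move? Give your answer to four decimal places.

Risk-neutral probability p = (1 + 0.08 − 0.75)/(1.45 − 0.75) = 0.3300/0.7000 = 0.4714

p = 0.4714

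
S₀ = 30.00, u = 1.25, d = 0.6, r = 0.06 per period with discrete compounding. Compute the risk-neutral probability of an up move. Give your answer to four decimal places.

Risk-neutral probability p = (1 + 0.06 − 0.6)/(1.25 − 0.6) = 0.4600/0.6500 = 0.7077

p = 0.7077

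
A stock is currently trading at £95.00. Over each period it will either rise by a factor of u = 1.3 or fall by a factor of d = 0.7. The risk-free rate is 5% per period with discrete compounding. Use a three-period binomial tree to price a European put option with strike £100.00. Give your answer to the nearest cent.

£14.58

Risk-neutral probability p = (1 + 0.05 − 0.7)/(1.3 − 0.7) = 0.3500/0.6000 = 0.5833
Terminal stock prices: S_uuu = 208.7, S_uud = 112.4, S_udd = 60.51, S_ddd = 32.58
Terminal payoffs (K − S): max(-108.7, 0) = 0, max(-12.39, 0) = 0, max(39.49, 0) = 39.49, max(67.42, 0) = 67.42
Node uu (S = 160.6): V_uu = 1/1.05·[0.5833·0.0000 + 0.4167·0.0000] = 0.0000
Node ud (S = 86.45): V_ud = 1/1.05·[0.5833·0.0000 + 0.4167·39.4850] = 15.6687
Node dd (S = 46.55): V_dd = 1/1.05·[0.5833·39.4850 + 0.4167·67.4150] = 48.6881
Node u (S = 123.5): V_u = 1/1.05·[0.5833·0.0000 + 0.4167·15.6687] = 6.2177
Node d (S = 66.5): V_d = 1/1.05·[0.5833·15.6687 + 0.4167·48.6881] = 28.0255
Node 0 (S = 95): V_0 = 1/1.05·[0.5833·6.2177 + 0.4167·28.0255] = 14.5755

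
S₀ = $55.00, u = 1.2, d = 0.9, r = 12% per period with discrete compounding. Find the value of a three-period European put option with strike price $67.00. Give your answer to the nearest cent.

$1.87

Risk-neutral probability p = (1 + 0.12 − 0.9)/(1.2 − 0.9) = 0.2200/0.3000 = 0.7333
Terminal stock prices: S_uuu = 95.04, S_uud = 71.28, S_udd = 53.46, S_ddd = 40.1
Terminal payoffs (K − S): max(-28.04, 0) = 0, max(-4.28, 0) = 0, max(13.54, 0) = 13.54, max(26.9, 0) = 26.9
Node uu (S = 79.2): V_uu = 1/1.12·[0.7333·0.0000 + 0.2667·0.0000] = 0.0000
Node ud (S = 59.4): V_ud = 1/1.12·[0.7333·0.0000 + 0.2667·13.5400] = 3.2238
Node dd (S = 44.55): V_dd = 1/1.12·[0.7333·13.5400 + 0.2667·26.9050] = 15.2714
Node u (S = 66): V_u = 1/1.12·[0.7333·0.0000 + 0.2667·3.2238] = 0.7676
Node d (S = 49.5): V_d = 1/1.12·[0.7333·3.2238 + 0.2667·15.2714] = 5.7469
Node 0 (S = 55): V_0 = 1/1.12·[0.7333·0.7676 + 0.2667·5.7469] = 1.8709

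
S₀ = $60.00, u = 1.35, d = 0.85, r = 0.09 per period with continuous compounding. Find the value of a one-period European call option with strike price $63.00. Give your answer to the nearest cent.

Risk-neutral probability p = (e^0.09 − 0.85)/(1.35 − 0.85) = 0.2442/0.5000 = 0.4883
Terminal stock prices: S_u = 81, S_d = 51
Terminal payoffs (S − K): max(18, 0) = 18, max(-12, 0) = 0
Node 0 (S = 60): V_0 = e^(−0.09)·[0.4883·18.0000 + 0.5117·0.0000] = 8.0337

$8.03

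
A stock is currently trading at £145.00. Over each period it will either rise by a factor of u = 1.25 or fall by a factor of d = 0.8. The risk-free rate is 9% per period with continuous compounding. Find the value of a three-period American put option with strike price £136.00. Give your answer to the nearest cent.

£7.53

Risk-neutral probability p = (e^0.09 − 0.8)/(1.25 − 0.8) = 0.2942/0.4500 = 0.6537
Terminal stock prices: S_uuu = 283.2, S_uud = 181.2, S_udd = 116, S_ddd = 74.24
Terminal payoffs (K − S): max(-147.2, 0) = 0, max(-45.25, 0) = 0, max(20, 0) = 20, max(61.76, 0) = 61.76
Node uu (S = 226.6): continuation = e^(−0.09)·[0.6537·0.0000 + 0.3463·0.0000] = 0.0000; exercise value = 0.0000 ≤ continuation, so V_uu = 0.0000
Node ud (S = 145): continuation = e^(−0.09)·[0.6537·0.0000 + 0.3463·20.0000] = 6.3295; exercise value = 0.0000 ≤ continuation, so V_ud = 6.3295
Node dd (S = 92.8): continuation = e^(−0.09)·[0.6537·20.0000 + 0.3463·61.7600] = 31.4946; exercise value = 43.2000 > continuation, so V_dd = 43.2000 (exercise)
Node u (S = 181.2): continuation = e^(−0.09)·[0.6537·0.0000 + 0.3463·6.3295] = 2.0031; exercise value = 0.0000 ≤ continuation, so V_u = 2.0031
Node d (S = 116): continuation = e^(−0.09)·[0.6537·6.3295 + 0.3463·43.2000] = 17.4533; exercise value = 20.0000 > continuation, so V_d = 20.0000 (exercise)
Node 0 (S = 145): continuation = e^(−0.09)·[0.6537·2.0031 + 0.3463·20.0000] = 7.5263; exercise value = 0.0000 ≤ continuation, so V_0 = 7.5263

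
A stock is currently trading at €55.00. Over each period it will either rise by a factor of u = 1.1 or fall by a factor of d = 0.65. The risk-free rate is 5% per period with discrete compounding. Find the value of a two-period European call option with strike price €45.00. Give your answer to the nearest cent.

€15.44

Risk-neutral probability p = (1 + 0.05 − 0.65)/(1.1 − 0.65) = 0.4000/0.4500 = 0.8889
Terminal stock prices: S_uu = 66.55, S_ud = 39.33, S_dd = 23.24
Terminal payoffs (S − K): max(21.55, 0) = 21.55, max(-5.675, 0) = 0, max(-21.76, 0) = 0
Node u (S = 60.5): V_u = 1/1.05·[0.8889·21.5500 + 0.1111·0.0000] = 18.2434
Node d (S = 35.75): V_d = 1/1.05·[0.8889·0.0000 + 0.1111·0.0000] = 0.0000
Node 0 (S = 55): V_0 = 1/1.05·[0.8889·18.2434 + 0.1111·0.0000] = 15.4441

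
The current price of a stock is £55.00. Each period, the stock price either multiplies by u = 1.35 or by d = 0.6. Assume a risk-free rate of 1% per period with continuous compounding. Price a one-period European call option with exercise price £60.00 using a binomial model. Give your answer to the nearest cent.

£7.71

Risk-neutral probability p = (e^0.01 − 0.6)/(1.35 − 0.6) = 0.4101/0.7500 = 0.5467
Terminal stock prices: S_u = 74.25, S_d = 33
Terminal payoffs (S − K): max(14.25, 0) = 14.25, max(-27, 0) = 0
Node 0 (S = 55): V_0 = e^(−0.01)·[0.5467·14.2500 + 0.4533·0.0000] = 7.7134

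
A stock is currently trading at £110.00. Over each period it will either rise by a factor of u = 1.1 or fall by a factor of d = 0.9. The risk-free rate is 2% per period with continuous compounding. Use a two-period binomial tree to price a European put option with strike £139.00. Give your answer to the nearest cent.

£23.55

Risk-neutral probability p = (e^0.02 − 0.9)/(1.1 − 0.9) = 0.1202/0.2000 = 0.6010
Terminal stock prices: S_uu = 133.1, S_ud = 108.9, S_dd = 89.1
Terminal payoffs (K − S): max(5.9, 0) = 5.9, max(30.1, 0) = 30.1, max(49.9, 0) = 49.9
Node u (S = 121): V_u = e^(−0.02)·[0.6010·5.9000 + 0.3990·30.1000] = 15.2476
Node d (S = 99): V_d = e^(−0.02)·[0.6010·30.1000 + 0.3990·49.9000] = 37.2476
Node 0 (S = 110): V_0 = e^(−0.02)·[0.6010·15.2476 + 0.3990·37.2476] = 23.5497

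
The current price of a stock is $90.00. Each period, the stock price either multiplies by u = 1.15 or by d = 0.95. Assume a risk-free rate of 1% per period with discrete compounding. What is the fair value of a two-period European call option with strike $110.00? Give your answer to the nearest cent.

$0.80

Risk-neutral probability p = (1 + 0.01 − 0.95)/(1.15 − 0.95) = 0.0600/0.2000 = 0.3000
Terminal stock prices: S_uu = 119, S_ud = 98.32, S_dd = 81.22
Terminal payoffs (S − K): max(9.025, 0) = 9.025, max(-11.68, 0) = 0, max(-28.78, 0) = 0
Node u (S = 103.5): V_u = 1/1.01·[0.3000·9.0250 + 0.7000·0.0000] = 2.6807
Node d (S = 85.5): V_d = 1/1.01·[0.3000·0.0000 + 0.7000·0.0000] = 0.0000
Node 0 (S = 90): V_0 = 1/1.01·[0.3000·2.6807 + 0.7000·0.0000] = 0.7962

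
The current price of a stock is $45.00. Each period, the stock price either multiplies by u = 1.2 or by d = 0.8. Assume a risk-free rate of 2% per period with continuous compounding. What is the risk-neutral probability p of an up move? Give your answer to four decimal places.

Risk-neutral probability p = (e^0.02 − 0.8)/(1.2 − 0.8) = 0.2202/0.4000 = 0.5505

p = 0.5505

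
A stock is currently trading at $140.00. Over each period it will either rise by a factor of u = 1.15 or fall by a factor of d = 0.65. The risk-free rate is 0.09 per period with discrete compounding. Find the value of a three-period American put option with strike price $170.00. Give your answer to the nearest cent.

Risk-neutral probability p = (1 + 0.09 − 0.65)/(1.15 − 0.65) = 0.4400/0.5000 = 0.8800
Terminal stock prices: S_uuu = 212.9, S_uud = 120.3, S_udd = 68.02, S_ddd = 38.45
Terminal payoffs (K − S): max(-42.92, 0) = 0, max(49.65, 0) = 49.65, max(102, 0) = 102, max(131.6, 0) = 131.6
Node uu (S = 185.1): continuation = 1/1.09·[0.8800·0.0000 + 0.1200·49.6525] = 5.4663; exercise value = 0.0000 ≤ continuation, so V_uu = 5.4663
Node ud (S = 104.7): continuation = 1/1.09·[0.8800·49.6525 + 0.1200·101.9775] = 51.3133; exercise value = 65.3500 > continuation, so V_ud = 65.3500 (exercise)
Node dd (S = 59.15): continuation = 1/1.09·[0.8800·101.9775 + 0.1200·131.5525] = 96.8133; exercise value = 110.8500 > continuation, so V_dd = 110.8500 (exercise)
Node u (S = 161): continuation = 1/1.09·[0.8800·5.4663 + 0.1200·65.3500] = 11.6077; exercise value = 9.0000 ≤ continuation, so V_u = 11.6077
Node d (S = 91): continuation = 1/1.09·[0.8800·65.3500 + 0.1200·110.8500] = 64.9633; exercise value = 79.0000 > continuation, so V_d = 79.0000 (exercise)
Node 0 (S = 140): continuation = 1/1.09·[0.8800·11.6077 + 0.1200·79.0000] = 18.0686; exercise value = 30.0000 > continuation, so V_0 = 30.0000 (exercise)

$30.00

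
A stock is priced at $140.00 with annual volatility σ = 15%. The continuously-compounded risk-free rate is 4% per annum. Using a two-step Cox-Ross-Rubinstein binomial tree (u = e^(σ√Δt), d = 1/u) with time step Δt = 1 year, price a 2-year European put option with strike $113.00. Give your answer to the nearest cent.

CRR parameters: u = e^(σ√Δt) = e^(0.15·√1) = 1.1618, d = 1/u = 0.8607
Per-period rate: rΔt = 0.04·1 = 0.04, so R = e^0.04 = 1.0408
Risk-neutral probability p = (e^0.04 − 0.8607)/(1.1618 − 0.8607) = 0.1801/0.3011 = 0.5981
Terminal stock prices: S_uu = 189, S_ud = 140, S_dd = 103.7
Terminal payoffs (K − S): max(-75.98, 0) = 0, max(-27, 0) = 0, max(9.285, 0) = 9.285
Node u (S = 162.7): V_u = e^(−0.04)·[0.5981·0.0000 + 0.4019·0.0000] = 0.0000
Node d (S = 120.5): V_d = e^(−0.04)·[0.5981·0.0000 + 0.4019·9.2854] = 3.5855
Node 0 (S = 140): V_0 = e^(−0.04)·[0.5981·0.0000 + 0.4019·3.5855] = 1.3845

$1.38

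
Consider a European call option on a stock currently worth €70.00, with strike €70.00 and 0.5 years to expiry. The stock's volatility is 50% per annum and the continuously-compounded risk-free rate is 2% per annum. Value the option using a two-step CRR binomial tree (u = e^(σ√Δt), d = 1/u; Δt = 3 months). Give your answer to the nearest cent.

€9.01

CRR parameters: u = e^(σ√Δt) = e^(0.5·√0.25) = 1.2840, d = 1/u = 0.7788
Per-period rate: rΔt = 0.02·0.25 = 0.005, so R = e^0.005 = 1.0050
Risk-neutral probability p = (e^0.005 − 0.7788)/(1.2840 − 0.7788) = 0.2262/0.5052 = 0.4477
Terminal stock prices: S_uu = 115.4, S_ud = 70, S_dd = 42.46
Terminal payoffs (S − K): max(45.41, 0) = 45.41, max(0, 0) = 0, max(-27.54, 0) = 0
Node u (S = 89.88): V_u = e^(−0.005)·[0.4477·45.4105 + 0.5523·0.0000] = 20.2309
Node d (S = 54.52): V_d = e^(−0.005)·[0.4477·0.0000 + 0.5523·0.0000] = 0.0000
Node 0 (S = 70): V_0 = e^(−0.005)·[0.4477·20.2309 + 0.5523·0.0000] = 9.0131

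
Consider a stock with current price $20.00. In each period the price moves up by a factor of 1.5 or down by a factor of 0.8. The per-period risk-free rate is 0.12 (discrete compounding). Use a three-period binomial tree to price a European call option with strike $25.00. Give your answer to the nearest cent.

$5.55

Risk-neutral probability p = (1 + 0.12 − 0.8)/(1.5 − 0.8) = 0.3200/0.7000 = 0.4571
Terminal stock prices: S_uuu = 67.5, S_uud = 36, S_udd = 19.2, S_ddd = 10.24
Terminal payoffs (S − K): max(42.5, 0) = 42.5, max(11, 0) = 11, max(-5.8, 0) = 0, max(-14.76, 0) = 0
Node uu (S = 45): V_uu = 1/1.12·[0.4571·42.5000 + 0.5429·11.0000] = 22.6786
Node ud (S = 24): V_ud = 1/1.12·[0.4571·11.0000 + 0.5429·0.0000] = 4.4898
Node dd (S = 12.8): V_dd = 1/1.12·[0.4571·0.0000 + 0.5429·0.0000] = 0.0000
Node u (S = 30): V_u = 1/1.12·[0.4571·22.6786 + 0.5429·4.4898] = 11.4327
Node d (S = 16): V_d = 1/1.12·[0.4571·4.4898 + 0.5429·0.0000] = 1.8326
Node 0 (S = 20): V_0 = 1/1.12·[0.4571·11.4327 + 0.5429·1.8326] = 5.5547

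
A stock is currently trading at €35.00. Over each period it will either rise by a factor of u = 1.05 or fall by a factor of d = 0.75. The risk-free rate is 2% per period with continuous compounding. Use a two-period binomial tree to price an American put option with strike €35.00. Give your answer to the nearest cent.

Risk-neutral probability p = (e^0.02 − 0.75)/(1.05 − 0.75) = 0.2702/0.3000 = 0.9007
Terminal stock prices: S_uu = 38.59, S_ud = 27.56, S_dd = 19.69
Terminal payoffs (K − S): max(-3.587, 0) = 0, max(7.438, 0) = 7.438, max(15.31, 0) = 15.31
Node u (S = 36.75): continuation = e^(−0.02)·[0.9007·0.0000 + 0.0993·7.4375] = 0.7241; exercise value = 0.0000 ≤ continuation, so V_u = 0.7241
Node d (S = 26.25): continuation = e^(−0.02)·[0.9007·7.4375 + 0.0993·15.3125] = 8.0570; exercise value = 8.7500 > continuation, so V_d = 8.7500 (exercise)
Node 0 (S = 35): continuation = e^(−0.02)·[0.9007·0.7241 + 0.0993·8.7500] = 1.4912; exercise value = 0.0000 ≤ continuation, so V_0 = 1.4912

€1.49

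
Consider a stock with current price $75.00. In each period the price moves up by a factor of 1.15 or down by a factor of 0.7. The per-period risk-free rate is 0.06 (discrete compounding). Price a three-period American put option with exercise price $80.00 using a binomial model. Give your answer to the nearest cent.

Risk-neutral probability p = (1 + 0.06 − 0.7)/(1.15 − 0.7) = 0.3600/0.4500 = 0.8000
Terminal stock prices: S_uuu = 114.1, S_uud = 69.43, S_udd = 42.26, S_ddd = 25.72
Terminal payoffs (K − S): max(-34.07, 0) = 0, max(10.57, 0) = 10.57, max(37.74, 0) = 37.74, max(54.28, 0) = 54.28
Node uu (S = 99.19): continuation = 1/1.06·[0.8000·0.0000 + 0.2000·10.5688] = 1.9941; exercise value = 0.0000 ≤ continuation, so V_uu = 1.9941
Node ud (S = 60.37): continuation = 1/1.06·[0.8000·10.5688 + 0.2000·37.7375] = 15.0967; exercise value = 19.6250 > continuation, so V_ud = 19.6250 (exercise)
Node dd (S = 36.75): continuation = 1/1.06·[0.8000·37.7375 + 0.2000·54.2750] = 38.7217; exercise value = 43.2500 > continuation, so V_dd = 43.2500 (exercise)
Node u (S = 86.25): continuation = 1/1.06·[0.8000·1.9941 + 0.2000·19.6250] = 5.2078; exercise value = 0.0000 ≤ continuation, so V_u = 5.2078
Node d (S = 52.5): continuation = 1/1.06·[0.8000·19.6250 + 0.2000·43.2500] = 22.9717; exercise value = 27.5000 > continuation, so V_d = 27.5000 (exercise)
Node 0 (S = 75): continuation = 1/1.06·[0.8000·5.2078 + 0.2000·27.5000] = 9.1191; exercise value = 5.0000 ≤ continuation, so V_0 = 9.1191

$9.12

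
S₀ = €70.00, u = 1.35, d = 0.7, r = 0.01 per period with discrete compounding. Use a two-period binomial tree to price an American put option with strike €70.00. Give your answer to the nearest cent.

€11.82

Risk-neutral probability p = (1 + 0.01 − 0.7)/(1.35 − 0.7) = 0.3100/0.6500 = 0.4769
Terminal stock prices: S_uu = 127.6, S_ud = 66.15, S_dd = 34.3
Terminal payoffs (K − S): max(-57.58, 0) = 0, max(3.85, 0) = 3.85, max(35.7, 0) = 35.7
Node u (S = 94.5): continuation = 1/1.01·[0.4769·0.0000 + 0.5231·3.8500] = 1.9939; exercise value = 0.0000 ≤ continuation, so V_u = 1.9939
Node d (S = 49): continuation = 1/1.01·[0.4769·3.8500 + 0.5231·35.7000] = 20.3069; exercise value = 21.0000 > continuation, so V_d = 21.0000 (exercise)
Node 0 (S = 70): continuation = 1/1.01·[0.4769·1.9939 + 0.5231·21.0000] = 11.8174; exercise value = 0.0000 ≤ continuation, so V_0 = 11.8174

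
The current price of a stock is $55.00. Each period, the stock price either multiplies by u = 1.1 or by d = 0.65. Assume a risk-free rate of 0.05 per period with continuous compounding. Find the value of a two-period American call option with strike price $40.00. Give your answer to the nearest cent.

$19.10

Risk-neutral probability p = (e^0.05 − 0.65)/(1.1 − 0.65) = 0.4013/0.4500 = 0.8917
Terminal stock prices: S_uu = 66.55, S_ud = 39.33, S_dd = 23.24
Terminal payoffs (S − K): max(26.55, 0) = 26.55, max(-0.675, 0) = 0, max(-16.76, 0) = 0
Node u (S = 60.5): continuation = e^(−0.05)·[0.8917·26.5500 + 0.1083·0.0000] = 22.5204; exercise value = 20.5000 ≤ continuation, so V_u = 22.5204
Node d (S = 35.75): continuation = e^(−0.05)·[0.8917·0.0000 + 0.1083·0.0000] = 0.0000; exercise value = 0.0000 ≤ continuation, so V_d = 0.0000
Node 0 (S = 55): continuation = e^(−0.05)·[0.8917·22.5204 + 0.1083·0.0000] = 19.1023; exercise value = 15.0000 ≤ continuation, so V_0 = 19.1023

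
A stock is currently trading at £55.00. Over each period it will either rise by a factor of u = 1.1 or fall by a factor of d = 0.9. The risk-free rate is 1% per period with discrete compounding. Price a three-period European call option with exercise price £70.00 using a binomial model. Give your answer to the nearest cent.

Risk-neutral probability p = (1 + 0.01 − 0.9)/(1.1 − 0.9) = 0.1100/0.2000 = 0.5500
Terminal stock prices: S_uuu = 73.21, S_uud = 59.9, S_udd = 49.01, S_ddd = 40.1
Terminal payoffs (S − K): max(3.205, 0) = 3.205, max(-10.1, 0) = 0, max(-20.99, 0) = 0, max(-29.9, 0) = 0
Node uu (S = 66.55): V_uu = 1/1.01·[0.5500·3.2050 + 0.4500·0.0000] = 1.7453
Node ud (S = 54.45): V_ud = 1/1.01·[0.5500·0.0000 + 0.4500·0.0000] = 0.0000
Node dd (S = 44.55): V_dd = 1/1.01·[0.5500·0.0000 + 0.4500·0.0000] = 0.0000
Node u (S = 60.5): V_u = 1/1.01·[0.5500·1.7453 + 0.4500·0.0000] = 0.9504
Node d (S = 49.5): V_d = 1/1.01·[0.5500·0.0000 + 0.4500·0.0000] = 0.0000
Node 0 (S = 55): V_0 = 1/1.01·[0.5500·0.9504 + 0.4500·0.0000] = 0.5175

£0.52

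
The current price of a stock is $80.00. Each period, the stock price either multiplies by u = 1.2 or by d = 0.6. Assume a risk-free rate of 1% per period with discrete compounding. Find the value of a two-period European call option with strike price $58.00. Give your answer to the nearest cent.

Risk-neutral probability p = (1 + 0.01 − 0.6)/(1.2 − 0.6) = 0.4100/0.6000 = 0.6833
Terminal stock prices: S_uu = 115.2, S_ud = 57.6, S_dd = 28.8
Terminal payoffs (S − K): max(57.2, 0) = 57.2, max(-0.4, 0) = 0, max(-29.2, 0) = 0
Node u (S = 96): V_u = 1/1.01·[0.6833·57.2000 + 0.3167·0.0000] = 38.6997
Node d (S = 48): V_d = 1/1.01·[0.6833·0.0000 + 0.3167·0.0000] = 0.0000
Node 0 (S = 80): V_0 = 1/1.01·[0.6833·38.6997 + 0.3167·0.0000] = 26.1829

$26.18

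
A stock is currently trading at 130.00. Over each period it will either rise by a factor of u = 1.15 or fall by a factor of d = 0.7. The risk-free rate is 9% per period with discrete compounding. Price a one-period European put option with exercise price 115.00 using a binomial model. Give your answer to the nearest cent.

2.94

Risk-neutral probability p = (1 + 0.09 − 0.7)/(1.15 − 0.7) = 0.3900/0.4500 = 0.8667
Terminal stock prices: S_u = 149.5, S_d = 91
Terminal payoffs (K − S): max(-34.5, 0) = 0, max(24, 0) = 24
Node 0 (S = 130): V_0 = 1/1.09·[0.8667·0.0000 + 0.1333·24.0000] = 2.9358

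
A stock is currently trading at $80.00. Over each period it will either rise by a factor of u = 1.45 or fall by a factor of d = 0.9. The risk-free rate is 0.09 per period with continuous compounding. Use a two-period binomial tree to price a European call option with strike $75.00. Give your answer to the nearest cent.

$20.92

Risk-neutral probability p = (e^0.09 − 0.9)/(1.45 − 0.9) = 0.1942/0.5500 = 0.3530
Terminal stock prices: S_uu = 168.2, S_ud = 104.4, S_dd = 64.8
Terminal payoffs (S − K): max(93.2, 0) = 93.2, max(29.4, 0) = 29.4, max(-10.2, 0) = 0
Node u (S = 116): V_u = e^(−0.09)·[0.3530·93.2000 + 0.6470·29.4000] = 47.4552
Node d (S = 72): V_d = e^(−0.09)·[0.3530·29.4000 + 0.6470·0.0000] = 9.4861
Node 0 (S = 80): V_0 = e^(−0.09)·[0.3530·47.4552 + 0.6470·9.4861] = 20.9207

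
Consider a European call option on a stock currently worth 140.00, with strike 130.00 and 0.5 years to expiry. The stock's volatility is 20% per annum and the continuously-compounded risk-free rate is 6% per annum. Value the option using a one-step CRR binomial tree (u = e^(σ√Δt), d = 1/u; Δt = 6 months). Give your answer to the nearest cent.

17.36

CRR parameters: u = e^(σ√Δt) = e^(0.2·√0.5) = 1.1519, d = 1/u = 0.8681
Per-period rate: rΔt = 0.06·0.5 = 0.03, so R = e^0.03 = 1.0305
Risk-neutral probability p = (e^0.03 − 0.8681)/(1.1519 − 0.8681) = 0.1623/0.2838 = 0.5720
Terminal stock prices: S_u = 161.3, S_d = 121.5
Terminal payoffs (S − K): max(31.27, 0) = 31.27, max(-8.463, 0) = 0
Node 0 (S = 140): V_0 = e^(−0.03)·[0.5720·31.2674 + 0.4280·0.0000] = 17.3569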